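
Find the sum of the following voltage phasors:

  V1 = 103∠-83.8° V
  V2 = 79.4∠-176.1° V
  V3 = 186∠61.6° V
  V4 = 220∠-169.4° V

Step 1 — Convert each phasor to rectangular form:
  V1 = 103·(cos(-83.8°) + j·sin(-83.8°)) = 11.12 - j102.4 V
  V2 = 79.4·(cos(-176.1°) + j·sin(-176.1°)) = -79.22 - j5.4 V
  V3 = 186·(cos(61.6°) + j·sin(61.6°)) = 88.47 + j163.6 V
  V4 = 220·(cos(-169.4°) + j·sin(-169.4°)) = -216.2 - j40.47 V
Step 2 — Sum components: V_total = -195.9 + j15.35 V.
Step 3 — Convert to polar: |V_total| = 196.5 V, ∠V_total = 175.5°.

V_total = 196.5∠175.5° V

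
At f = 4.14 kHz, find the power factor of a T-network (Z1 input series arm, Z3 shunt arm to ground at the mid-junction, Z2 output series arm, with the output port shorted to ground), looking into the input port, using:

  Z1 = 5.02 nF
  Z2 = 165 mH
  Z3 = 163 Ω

Step 1 — Angular frequency: ω = 2π·f = 2π·4140 = 2.601e+04 rad/s.
Step 2 — Component impedances:
  Z1: Z = 1/(jωC) = -j/(ω·C) = 0 - j7658 Ω
  Z2: Z = jωL = j·2.601e+04·0.165 = 0 + j4292 Ω
  Z3: Z = R = 163 Ω
Step 3 — With the output port shorted to ground, the output series arm Z2 runs from the junction to ground; the shunt arm Z3 also runs from the junction to ground. They appear in parallel: Z3 || Z2 = 162.8 + j6.181 Ω.
Step 4 — Series with input arm Z1: Z_in = Z1 + (Z3 || Z2) = 162.8 - j7652 Ω = 7654∠-88.8° Ω.
Step 5 — Power factor: PF = cos(φ) = Re(Z)/|Z| = 162.8/7654 = 0.02127.
Step 6 — Type: Im(Z) = -7652 ⇒ leading (phase φ = -88.8°).

PF = 0.02127 (leading, φ = -88.8°)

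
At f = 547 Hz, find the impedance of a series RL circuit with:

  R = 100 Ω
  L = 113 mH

Step 1 — Angular frequency: ω = 2π·f = 2π·547 = 3437 rad/s.
Step 2 — Component impedances:
  R: Z = R = 100 Ω
  L: Z = jωL = j·3437·0.113 = 0 + j388.4 Ω
Step 3 — Series combination: Z_total = R + L = 100 + j388.4 Ω = 401∠75.6° Ω.

Z = 100 + j388.4 Ω = 401∠75.6° Ω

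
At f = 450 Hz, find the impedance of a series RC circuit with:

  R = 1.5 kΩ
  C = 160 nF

Step 1 — Angular frequency: ω = 2π·f = 2π·450 = 2827 rad/s.
Step 2 — Component impedances:
  R: Z = R = 1500 Ω
  C: Z = 1/(jωC) = -j/(ω·C) = 0 - j2210 Ω
Step 3 — Series combination: Z_total = R + C = 1500 - j2210 Ω = 2671∠-55.8° Ω.

Z = 1500 - j2210 Ω = 2671∠-55.8° Ω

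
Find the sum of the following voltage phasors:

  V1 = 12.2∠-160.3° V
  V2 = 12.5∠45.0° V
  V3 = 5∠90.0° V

Step 1 — Convert each phasor to rectangular form:
  V1 = 12.2·(cos(-160.3°) + j·sin(-160.3°)) = -11.49 - j4.113 V
  V2 = 12.5·(cos(45.0°) + j·sin(45.0°)) = 8.839 + j8.839 V
  V3 = 5·(cos(90.0°) + j·sin(90.0°)) = 0 + j5 V
Step 2 — Sum components: V_total = -2.647 + j9.726 V.
Step 3 — Convert to polar: |V_total| = 10.08 V, ∠V_total = 105.2°.

V_total = 10.08∠105.2° V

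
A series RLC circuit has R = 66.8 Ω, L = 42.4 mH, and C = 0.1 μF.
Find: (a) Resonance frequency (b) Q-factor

Step 1 — Resonance condition Im(Z)=0 gives ω₀ = 1/√(LC).
Step 2 — ω₀ = 1/√(0.0424·1e-07) = 1.536e+04 rad/s.
Step 3 — f₀ = ω₀/(2π) = 2444 Hz.
Step 4 — Series Q: Q = ω₀L/R = 1.536e+04·0.0424/66.8 = 9.748.

(a) f₀ = 2444 Hz  (b) Q = 9.748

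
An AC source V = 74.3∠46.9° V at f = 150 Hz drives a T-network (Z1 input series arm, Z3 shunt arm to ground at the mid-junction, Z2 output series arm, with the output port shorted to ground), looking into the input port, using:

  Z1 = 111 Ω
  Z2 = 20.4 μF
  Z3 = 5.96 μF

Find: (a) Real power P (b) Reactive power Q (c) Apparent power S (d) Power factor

Step 1 — Angular frequency: ω = 2π·f = 2π·150 = 942.5 rad/s.
Step 2 — Component impedances:
  Z1: Z = R = 111 Ω
  Z2: Z = 1/(jωC) = -j/(ω·C) = 0 - j52.01 Ω
  Z3: Z = 1/(jωC) = -j/(ω·C) = 0 - j178 Ω
Step 3 — With the output port shorted to ground, the output series arm Z2 runs from the junction to ground; the shunt arm Z3 also runs from the junction to ground. They appear in parallel: Z3 || Z2 = 0 - j40.25 Ω.
Step 4 — Series with input arm Z1: Z_in = Z1 + (Z3 || Z2) = 111 - j40.25 Ω = 118.1∠-19.9° Ω.
Step 5 — Source phasor: V = 74.3∠46.9° V = 50.77 + j54.25 V.
Step 6 — Current: I = V / Z = 0.2476 + j0.5785 A = 0.6293∠66.8° A.
Step 7 — Complex power: S = V·I* = 43.95 - j15.94 VA.
Step 8 — Real power: P = Re(S) = 43.95 W.
Step 9 — Reactive power: Q = Im(S) = -15.94 VAR.
Step 10 — Apparent power: |S| = 46.75 VA.
Step 11 — Power factor: PF = P/|S| = 0.9401 (leading).

(a) P = 43.95 W  (b) Q = -15.94 VAR  (c) S = 46.75 VA  (d) PF = 0.9401 (leading)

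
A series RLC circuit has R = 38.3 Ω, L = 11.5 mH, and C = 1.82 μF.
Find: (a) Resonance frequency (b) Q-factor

Step 1 — Resonance condition Im(Z)=0 gives ω₀ = 1/√(LC).
Step 2 — ω₀ = 1/√(0.0115·1.82e-06) = 6912 rad/s.
Step 3 — f₀ = ω₀/(2π) = 1100 Hz.
Step 4 — Series Q: Q = ω₀L/R = 6912·0.0115/38.3 = 2.075.

(a) f₀ = 1100 Hz  (b) Q = 2.075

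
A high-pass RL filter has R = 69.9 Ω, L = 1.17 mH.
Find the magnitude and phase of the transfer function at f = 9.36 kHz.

Step 1 — Angular frequency: ω = 2π·9360 = 5.881e+04 rad/s.
Step 2 — Transfer function: H(jω) = jωL/(R + jωL).
Step 3 — Numerator jωL = j·68.81; denominator R + jωL = 69.9 + j68.81.
Step 4 — H = 0.4921 + j0.4999.
Step 5 — Magnitude: |H| = 0.7015 (-3.1 dB); phase: φ = 45.5°.

|H| = 0.7015 (-3.1 dB), φ = 45.5°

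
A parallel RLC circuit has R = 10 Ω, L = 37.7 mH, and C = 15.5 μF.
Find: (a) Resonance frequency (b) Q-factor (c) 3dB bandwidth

Step 1 — Resonance: ω₀ = 1/√(LC) = 1/√(0.0377·1.55e-05) = 1308 rad/s.
Step 2 — f₀ = ω₀/(2π) = 208.2 Hz.
Step 3 — Parallel Q: Q = R/(ω₀L) = 10/(1308·0.0377) = 0.2028.
Step 4 — Bandwidth: Δω = ω₀/Q = 6452 rad/s; BW = Δω/(2π) = 1027 Hz.

(a) f₀ = 208.2 Hz  (b) Q = 0.2028  (c) BW = 1027 Hz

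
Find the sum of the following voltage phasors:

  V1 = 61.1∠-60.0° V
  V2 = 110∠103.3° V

Step 1 — Convert each phasor to rectangular form:
  V1 = 61.1·(cos(-60.0°) + j·sin(-60.0°)) = 30.55 - j52.91 V
  V2 = 110·(cos(103.3°) + j·sin(103.3°)) = -25.31 + j107 V
Step 2 — Sum components: V_total = 5.245 + j54.14 V.
Step 3 — Convert to polar: |V_total| = 54.39 V, ∠V_total = 84.5°.

V_total = 54.39∠84.5° V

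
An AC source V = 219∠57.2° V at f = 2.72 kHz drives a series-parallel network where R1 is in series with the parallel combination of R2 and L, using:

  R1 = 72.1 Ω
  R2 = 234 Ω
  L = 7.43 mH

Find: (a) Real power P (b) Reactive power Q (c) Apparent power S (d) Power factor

Step 1 — Angular frequency: ω = 2π·f = 2π·2720 = 1.709e+04 rad/s.
Step 2 — Component impedances:
  R1: Z = R = 72.1 Ω
  R2: Z = R = 234 Ω
  L: Z = jωL = j·1.709e+04·0.00743 = 0 + j127 Ω
Step 3 — Parallel branch: R2 || L = 1/(1/R2 + 1/L) = 53.23 + j98.09 Ω.
Step 4 — Series with R1: Z_total = R1 + (R2 || L) = 125.3 + j98.09 Ω = 159.2∠38.0° Ω.
Step 5 — Source phasor: V = 219∠57.2° V = 118.6 + j184.1 V.
Step 6 — Current: I = V / Z = 1.3 + j0.4514 A = 1.376∠19.2° A.
Step 7 — Complex power: S = V·I* = 237.3 + j185.7 VA.
Step 8 — Real power: P = Re(S) = 237.3 W.
Step 9 — Reactive power: Q = Im(S) = 185.7 VAR.
Step 10 — Apparent power: |S| = 301.3 VA.
Step 11 — Power factor: PF = P/|S| = 0.7875 (lagging).

(a) P = 237.3 W  (b) Q = 185.7 VAR  (c) S = 301.3 VA  (d) PF = 0.7875 (lagging)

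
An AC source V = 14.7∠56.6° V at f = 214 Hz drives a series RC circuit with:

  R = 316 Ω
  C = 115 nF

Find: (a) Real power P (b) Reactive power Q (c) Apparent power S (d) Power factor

Step 1 — Angular frequency: ω = 2π·f = 2π·214 = 1345 rad/s.
Step 2 — Component impedances:
  R: Z = R = 316 Ω
  C: Z = 1/(jωC) = -j/(ω·C) = 0 - j6467 Ω
Step 3 — Series combination: Z_total = R + C = 316 - j6467 Ω = 6475∠-87.2° Ω.
Step 4 — Source phasor: V = 14.7∠56.6° V = 8.092 + j12.27 V.
Step 5 — Current: I = V / Z = -0.001832 + j0.001341 A = 0.00227∠143.8° A.
Step 6 — Complex power: S = V·I* = 0.001629 - j0.03333 VA.
Step 7 — Real power: P = Re(S) = 0.001629 W.
Step 8 — Reactive power: Q = Im(S) = -0.03333 VAR.
Step 9 — Apparent power: |S| = 0.03337 VA.
Step 10 — Power factor: PF = P/|S| = 0.0488 (leading).

(a) P = 0.001629 W  (b) Q = -0.03333 VAR  (c) S = 0.03337 VA  (d) PF = 0.0488 (leading)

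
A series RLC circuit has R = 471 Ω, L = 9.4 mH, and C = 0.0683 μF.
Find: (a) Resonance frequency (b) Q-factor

Step 1 — Resonance condition Im(Z)=0 gives ω₀ = 1/√(LC).
Step 2 — ω₀ = 1/√(0.0094·6.83e-08) = 3.947e+04 rad/s.
Step 3 — f₀ = ω₀/(2π) = 6281 Hz.
Step 4 — Series Q: Q = ω₀L/R = 3.947e+04·0.0094/471 = 0.7876.

(a) f₀ = 6281 Hz  (b) Q = 0.7876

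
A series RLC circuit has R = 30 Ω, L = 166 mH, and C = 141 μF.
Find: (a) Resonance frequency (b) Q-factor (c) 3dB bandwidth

Step 1 — Resonance: ω₀ = 1/√(LC) = 1/√(0.166·0.000141) = 206.7 rad/s.
Step 2 — f₀ = ω₀/(2π) = 32.9 Hz.
Step 3 — Series Q: Q = ω₀L/R = 206.7·0.166/30 = 1.144.
Step 4 — Bandwidth: Δω = ω₀/Q = 180.7 rad/s; BW = Δω/(2π) = 28.76 Hz.

(a) f₀ = 32.9 Hz  (b) Q = 1.144  (c) BW = 28.76 Hz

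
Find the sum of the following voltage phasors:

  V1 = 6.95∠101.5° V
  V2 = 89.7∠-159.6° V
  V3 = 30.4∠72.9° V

Step 1 — Convert each phasor to rectangular form:
  V1 = 6.95·(cos(101.5°) + j·sin(101.5°)) = -1.386 + j6.81 V
  V2 = 89.7·(cos(-159.6°) + j·sin(-159.6°)) = -84.07 - j31.27 V
  V3 = 30.4·(cos(72.9°) + j·sin(72.9°)) = 8.939 + j29.06 V
Step 2 — Sum components: V_total = -76.52 + j4.6 V.
Step 3 — Convert to polar: |V_total| = 76.66 V, ∠V_total = 176.6°.

V_total = 76.66∠176.6° V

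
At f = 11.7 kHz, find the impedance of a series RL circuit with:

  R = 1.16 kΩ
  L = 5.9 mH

Step 1 — Angular frequency: ω = 2π·f = 2π·1.17e+04 = 7.351e+04 rad/s.
Step 2 — Component impedances:
  R: Z = R = 1160 Ω
  L: Z = jωL = j·7.351e+04·0.0059 = 0 + j433.7 Ω
Step 3 — Series combination: Z_total = R + L = 1160 + j433.7 Ω = 1238∠20.5° Ω.

Z = 1160 + j433.7 Ω = 1238∠20.5° Ω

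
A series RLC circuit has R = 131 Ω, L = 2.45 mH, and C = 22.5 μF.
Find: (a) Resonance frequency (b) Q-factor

Step 1 — Resonance condition Im(Z)=0 gives ω₀ = 1/√(LC).
Step 2 — ω₀ = 1/√(0.00245·2.25e-05) = 4259 rad/s.
Step 3 — f₀ = ω₀/(2π) = 677.9 Hz.
Step 4 — Series Q: Q = ω₀L/R = 4259·0.00245/131 = 0.07966.

(a) f₀ = 677.9 Hz  (b) Q = 0.07966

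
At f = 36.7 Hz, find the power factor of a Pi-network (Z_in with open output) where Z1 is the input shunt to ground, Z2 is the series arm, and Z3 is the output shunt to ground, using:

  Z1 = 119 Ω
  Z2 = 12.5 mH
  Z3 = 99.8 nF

Step 1 — Angular frequency: ω = 2π·f = 2π·36.7 = 230.6 rad/s.
Step 2 — Component impedances:
  Z1: Z = R = 119 Ω
  Z2: Z = jωL = j·230.6·0.0125 = 0 + j2.882 Ω
  Z3: Z = 1/(jωC) = -j/(ω·C) = 0 - j4.345e+04 Ω
Step 3 — With open output, the series arm Z2 and the output shunt Z3 appear in series to ground: Z2 + Z3 = 0 - j4.345e+04 Ω.
Step 4 — Parallel with input shunt Z1: Z_in = Z1 || (Z2 + Z3) = 119 - j0.3259 Ω = 119∠-0.2° Ω.
Step 5 — Power factor: PF = cos(φ) = Re(Z)/|Z| = 119/119 = 1.
Step 6 — Type: Im(Z) = -0.3259 ⇒ leading (phase φ = -0.2°).

PF = 1 (leading, φ = -0.2°)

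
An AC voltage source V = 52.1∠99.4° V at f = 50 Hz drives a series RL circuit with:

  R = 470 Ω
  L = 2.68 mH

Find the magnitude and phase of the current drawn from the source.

Step 1 — Angular frequency: ω = 2π·f = 2π·50 = 314.2 rad/s.
Step 2 — Component impedances:
  R: Z = R = 470 Ω
  L: Z = jωL = j·314.2·0.00268 = 0 + j0.8419 Ω
Step 3 — Series combination: Z_total = R + L = 470 + j0.8419 Ω = 470∠0.1° Ω.
Step 4 — Source phasor: V = 52.1∠99.4° V = -8.509 + j51.4 V.
Step 5 — Ohm's law: I = V / Z_total = (-8.509 + j51.4) / (470 + j0.8419) = -0.01791 + j0.1094 A.
Step 6 — Convert to polar: |I| = 0.1109 A, ∠I = 99.3°.

I = 0.1109∠99.3° A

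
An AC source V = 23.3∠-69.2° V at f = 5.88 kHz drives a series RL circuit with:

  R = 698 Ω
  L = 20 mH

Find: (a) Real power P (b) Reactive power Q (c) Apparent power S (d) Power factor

Step 1 — Angular frequency: ω = 2π·f = 2π·5880 = 3.695e+04 rad/s.
Step 2 — Component impedances:
  R: Z = R = 698 Ω
  L: Z = jωL = j·3.695e+04·0.02 = 0 + j738.9 Ω
Step 3 — Series combination: Z_total = R + L = 698 + j738.9 Ω = 1016∠46.6° Ω.
Step 4 — Source phasor: V = 23.3∠-69.2° V = 8.274 - j21.78 V.
Step 5 — Current: I = V / Z = -0.009988 - j0.02063 A = 0.02292∠-115.8° A.
Step 6 — Complex power: S = V·I* = 0.3668 + j0.3883 VA.
Step 7 — Real power: P = Re(S) = 0.3668 W.
Step 8 — Reactive power: Q = Im(S) = 0.3883 VAR.
Step 9 — Apparent power: |S| = 0.5341 VA.
Step 10 — Power factor: PF = P/|S| = 0.6867 (lagging).

(a) P = 0.3668 W  (b) Q = 0.3883 VAR  (c) S = 0.5341 VA  (d) PF = 0.6867 (lagging)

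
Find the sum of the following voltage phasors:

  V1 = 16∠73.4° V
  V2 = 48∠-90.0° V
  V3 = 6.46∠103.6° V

Step 1 — Convert each phasor to rectangular form:
  V1 = 16·(cos(73.4°) + j·sin(73.4°)) = 4.571 + j15.33 V
  V2 = 48·(cos(-90.0°) + j·sin(-90.0°)) = 0 - j48 V
  V3 = 6.46·(cos(103.6°) + j·sin(103.6°)) = -1.519 + j6.279 V
Step 2 — Sum components: V_total = 3.052 - j26.39 V.
Step 3 — Convert to polar: |V_total| = 26.56 V, ∠V_total = -83.4°.

V_total = 26.56∠-83.4° V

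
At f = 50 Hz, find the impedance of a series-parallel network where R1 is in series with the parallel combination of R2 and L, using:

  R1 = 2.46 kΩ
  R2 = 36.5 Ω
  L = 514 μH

Step 1 — Angular frequency: ω = 2π·f = 2π·50 = 314.2 rad/s.
Step 2 — Component impedances:
  R1: Z = R = 2460 Ω
  R2: Z = R = 36.5 Ω
  L: Z = jωL = j·314.2·0.000514 = 0 + j0.1615 Ω
Step 3 — Parallel branch: R2 || L = 1/(1/R2 + 1/L) = 0.0007144 + j0.1615 Ω.
Step 4 — Series with R1: Z_total = R1 + (R2 || L) = 2460 + j0.1615 Ω = 2460∠0.0° Ω.

Z = 2460 + j0.1615 Ω = 2460∠0.0° Ω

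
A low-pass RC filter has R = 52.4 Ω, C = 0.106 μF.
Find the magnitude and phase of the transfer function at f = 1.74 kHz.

Step 1 — Angular frequency: ω = 2π·1740 = 1.093e+04 rad/s.
Step 2 — Transfer function: H(jω) = 1/(1 + jωRC).
Step 3 — Denominator: 1 + jωRC = 1 + j·1.093e+04·52.4·1.06e-07 = 1 + j0.06072.
Step 4 — H = 0.9963 - j0.0605.
Step 5 — Magnitude: |H| = 0.9982 (-0.0 dB); phase: φ = -3.5°.

|H| = 0.9982 (-0.0 dB), φ = -3.5°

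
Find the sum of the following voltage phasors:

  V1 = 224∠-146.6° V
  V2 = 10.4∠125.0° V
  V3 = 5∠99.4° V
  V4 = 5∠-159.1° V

Step 1 — Convert each phasor to rectangular form:
  V1 = 224·(cos(-146.6°) + j·sin(-146.6°)) = -187 - j123.3 V
  V2 = 10.4·(cos(125.0°) + j·sin(125.0°)) = -5.965 + j8.519 V
  V3 = 5·(cos(99.4°) + j·sin(99.4°)) = -0.8166 + j4.933 V
  V4 = 5·(cos(-159.1°) + j·sin(-159.1°)) = -4.671 - j1.784 V
Step 2 — Sum components: V_total = -198.5 - j111.6 V.
Step 3 — Convert to polar: |V_total| = 227.7 V, ∠V_total = -150.6°.

V_total = 227.7∠-150.6° V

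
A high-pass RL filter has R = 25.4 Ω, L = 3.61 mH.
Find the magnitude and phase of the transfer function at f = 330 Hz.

Step 1 — Angular frequency: ω = 2π·330 = 2073 rad/s.
Step 2 — Transfer function: H(jω) = jωL/(R + jωL).
Step 3 — Numerator jωL = j·7.485; denominator R + jωL = 25.4 + j7.485.
Step 4 — H = 0.0799 + j0.2711.
Step 5 — Magnitude: |H| = 0.2827 (-11.0 dB); phase: φ = 73.6°.

|H| = 0.2827 (-11.0 dB), φ = 73.6°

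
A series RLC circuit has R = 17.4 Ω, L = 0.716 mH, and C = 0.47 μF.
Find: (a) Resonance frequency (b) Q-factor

Step 1 — Resonance condition Im(Z)=0 gives ω₀ = 1/√(LC).
Step 2 — ω₀ = 1/√(0.000716·4.7e-07) = 5.451e+04 rad/s.
Step 3 — f₀ = ω₀/(2π) = 8676 Hz.
Step 4 — Series Q: Q = ω₀L/R = 5.451e+04·0.000716/17.4 = 2.243.

(a) f₀ = 8676 Hz  (b) Q = 2.243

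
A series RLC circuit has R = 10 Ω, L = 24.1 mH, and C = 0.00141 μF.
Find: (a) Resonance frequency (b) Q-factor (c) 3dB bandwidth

Step 1 — Resonance: ω₀ = 1/√(LC) = 1/√(0.0241·1.41e-09) = 1.715e+05 rad/s.
Step 2 — f₀ = ω₀/(2π) = 2.73e+04 Hz.
Step 3 — Series Q: Q = ω₀L/R = 1.715e+05·0.0241/10 = 413.4.
Step 4 — Bandwidth: Δω = ω₀/Q = 414.9 rad/s; BW = Δω/(2π) = 66.04 Hz.

(a) f₀ = 2.73e+04 Hz  (b) Q = 413.4  (c) BW = 66.04 Hz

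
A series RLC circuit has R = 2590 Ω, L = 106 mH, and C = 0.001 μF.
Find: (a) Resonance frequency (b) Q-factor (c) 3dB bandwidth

Step 1 — Resonance: ω₀ = 1/√(LC) = 1/√(0.106·1e-09) = 9.713e+04 rad/s.
Step 2 — f₀ = ω₀/(2π) = 1.546e+04 Hz.
Step 3 — Series Q: Q = ω₀L/R = 9.713e+04·0.106/2590 = 3.975.
Step 4 — Bandwidth: Δω = ω₀/Q = 2.443e+04 rad/s; BW = Δω/(2π) = 3889 Hz.

(a) f₀ = 1.546e+04 Hz  (b) Q = 3.975  (c) BW = 3889 Hz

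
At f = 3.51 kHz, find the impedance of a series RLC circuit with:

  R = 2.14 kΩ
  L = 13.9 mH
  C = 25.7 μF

Step 1 — Angular frequency: ω = 2π·f = 2π·3510 = 2.205e+04 rad/s.
Step 2 — Component impedances:
  R: Z = R = 2140 Ω
  L: Z = jωL = j·2.205e+04·0.0139 = 0 + j306.6 Ω
  C: Z = 1/(jωC) = -j/(ω·C) = 0 - j1.764 Ω
Step 3 — Series combination: Z_total = R + L + C = 2140 + j304.8 Ω = 2162∠8.1° Ω.

Z = 2140 + j304.8 Ω = 2162∠8.1° Ω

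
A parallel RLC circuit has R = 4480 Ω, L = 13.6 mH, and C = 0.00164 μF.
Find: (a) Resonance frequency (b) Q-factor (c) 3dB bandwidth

Step 1 — Resonance: ω₀ = 1/√(LC) = 1/√(0.0136·1.64e-09) = 2.117e+05 rad/s.
Step 2 — f₀ = ω₀/(2π) = 3.37e+04 Hz.
Step 3 — Parallel Q: Q = R/(ω₀L) = 4480/(2.117e+05·0.0136) = 1.556.
Step 4 — Bandwidth: Δω = ω₀/Q = 1.361e+05 rad/s; BW = Δω/(2π) = 2.166e+04 Hz.

(a) f₀ = 3.37e+04 Hz  (b) Q = 1.556  (c) BW = 2.166e+04 Hz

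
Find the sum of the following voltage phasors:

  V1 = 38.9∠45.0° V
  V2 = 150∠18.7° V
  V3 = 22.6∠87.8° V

Step 1 — Convert each phasor to rectangular form:
  V1 = 38.9·(cos(45.0°) + j·sin(45.0°)) = 27.51 + j27.51 V
  V2 = 150·(cos(18.7°) + j·sin(18.7°)) = 142.1 + j48.09 V
  V3 = 22.6·(cos(87.8°) + j·sin(87.8°)) = 0.8676 + j22.58 V
Step 2 — Sum components: V_total = 170.5 + j98.18 V.
Step 3 — Convert to polar: |V_total| = 196.7 V, ∠V_total = 29.9°.

V_total = 196.7∠29.9° V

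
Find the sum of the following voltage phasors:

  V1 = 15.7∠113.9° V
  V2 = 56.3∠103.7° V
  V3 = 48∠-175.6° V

Step 1 — Convert each phasor to rectangular form:
  V1 = 15.7·(cos(113.9°) + j·sin(113.9°)) = -6.361 + j14.35 V
  V2 = 56.3·(cos(103.7°) + j·sin(103.7°)) = -13.33 + j54.7 V
  V3 = 48·(cos(-175.6°) + j·sin(-175.6°)) = -47.86 - j3.683 V
Step 2 — Sum components: V_total = -67.55 + j65.37 V.
Step 3 — Convert to polar: |V_total| = 94 V, ∠V_total = 135.9°.

V_total = 94∠135.9° V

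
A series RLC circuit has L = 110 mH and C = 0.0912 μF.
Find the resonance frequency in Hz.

Step 1 — Resonance condition Im(Z)=0 gives ω₀ = 1/√(LC).
Step 2 — ω₀ = 1/√(0.11·9.12e-08) = 9984 rad/s.
Step 3 — f₀ = ω₀/(2π) = 1589 Hz.

f₀ = 1589 Hz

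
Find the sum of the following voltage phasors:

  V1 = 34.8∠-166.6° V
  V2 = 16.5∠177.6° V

Step 1 — Convert each phasor to rectangular form:
  V1 = 34.8·(cos(-166.6°) + j·sin(-166.6°)) = -33.85 - j8.065 V
  V2 = 16.5·(cos(177.6°) + j·sin(177.6°)) = -16.49 + j0.6909 V
Step 2 — Sum components: V_total = -50.34 - j7.374 V.
Step 3 — Convert to polar: |V_total| = 50.88 V, ∠V_total = -171.7°.

V_total = 50.88∠-171.7° V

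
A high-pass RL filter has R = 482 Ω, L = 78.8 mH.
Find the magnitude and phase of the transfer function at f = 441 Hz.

Step 1 — Angular frequency: ω = 2π·441 = 2771 rad/s.
Step 2 — Transfer function: H(jω) = jωL/(R + jωL).
Step 3 — Numerator jωL = j·218.3; denominator R + jωL = 482 + j218.3.
Step 4 — H = 0.1703 + j0.3759.
Step 5 — Magnitude: |H| = 0.4126 (-7.7 dB); phase: φ = 65.6°.

|H| = 0.4126 (-7.7 dB), φ = 65.6°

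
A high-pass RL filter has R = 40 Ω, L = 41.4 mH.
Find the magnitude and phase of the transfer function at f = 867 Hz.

Step 1 — Angular frequency: ω = 2π·867 = 5448 rad/s.
Step 2 — Transfer function: H(jω) = jωL/(R + jωL).
Step 3 — Numerator jωL = j·225.5; denominator R + jωL = 40 + j225.5.
Step 4 — H = 0.9695 + j0.172.
Step 5 — Magnitude: |H| = 0.9846 (-0.1 dB); phase: φ = 10.1°.

|H| = 0.9846 (-0.1 dB), φ = 10.1°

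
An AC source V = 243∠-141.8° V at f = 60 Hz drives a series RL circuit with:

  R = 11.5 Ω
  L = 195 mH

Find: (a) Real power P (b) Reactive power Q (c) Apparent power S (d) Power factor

Step 1 — Angular frequency: ω = 2π·f = 2π·60 = 377 rad/s.
Step 2 — Component impedances:
  R: Z = R = 11.5 Ω
  L: Z = jωL = j·377·0.195 = 0 + j73.51 Ω
Step 3 — Series combination: Z_total = R + L = 11.5 + j73.51 Ω = 74.41∠81.1° Ω.
Step 4 — Source phasor: V = 243∠-141.8° V = -191 - j150.3 V.
Step 5 — Current: I = V / Z = -2.392 + j2.223 A = 3.266∠137.1° A.
Step 6 — Complex power: S = V·I* = 122.7 + j784.1 VA.
Step 7 — Real power: P = Re(S) = 122.7 W.
Step 8 — Reactive power: Q = Im(S) = 784.1 VAR.
Step 9 — Apparent power: |S| = 793.6 VA.
Step 10 — Power factor: PF = P/|S| = 0.1546 (lagging).

(a) P = 122.7 W  (b) Q = 784.1 VAR  (c) S = 793.6 VA  (d) PF = 0.1546 (lagging)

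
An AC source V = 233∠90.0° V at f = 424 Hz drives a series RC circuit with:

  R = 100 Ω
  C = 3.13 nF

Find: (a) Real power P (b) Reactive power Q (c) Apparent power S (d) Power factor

Step 1 — Angular frequency: ω = 2π·f = 2π·424 = 2664 rad/s.
Step 2 — Component impedances:
  R: Z = R = 100 Ω
  C: Z = 1/(jωC) = -j/(ω·C) = 0 - j1.199e+05 Ω
Step 3 — Series combination: Z_total = R + C = 100 - j1.199e+05 Ω = 1.199e+05∠-90.0° Ω.
Step 4 — Source phasor: V = 233∠90.0° V = 0 + j233 V.
Step 5 — Current: I = V / Z = -0.001943 + j1.62e-06 A = 0.001943∠180.0° A.
Step 6 — Complex power: S = V·I* = 0.0003775 - j0.4527 VA.
Step 7 — Real power: P = Re(S) = 0.0003775 W.
Step 8 — Reactive power: Q = Im(S) = -0.4527 VAR.
Step 9 — Apparent power: |S| = 0.4527 VA.
Step 10 — Power factor: PF = P/|S| = 0.0008339 (leading).

(a) P = 0.0003775 W  (b) Q = -0.4527 VAR  (c) S = 0.4527 VA  (d) PF = 0.0008339 (leading)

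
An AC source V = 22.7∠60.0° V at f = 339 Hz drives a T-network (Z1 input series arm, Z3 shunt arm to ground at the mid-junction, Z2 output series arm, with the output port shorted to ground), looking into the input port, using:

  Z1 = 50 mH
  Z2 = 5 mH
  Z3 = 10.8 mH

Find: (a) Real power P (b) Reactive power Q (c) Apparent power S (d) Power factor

Step 1 — Angular frequency: ω = 2π·f = 2π·339 = 2130 rad/s.
Step 2 — Component impedances:
  Z1: Z = jωL = j·2130·0.05 = 0 + j106.5 Ω
  Z2: Z = jωL = j·2130·0.005 = 0 + j10.65 Ω
  Z3: Z = jωL = j·2130·0.0108 = 0 + j23 Ω
Step 3 — With the output port shorted to ground, the output series arm Z2 runs from the junction to ground; the shunt arm Z3 also runs from the junction to ground. They appear in parallel: Z3 || Z2 = 0 + j7.28 Ω.
Step 4 — Series with input arm Z1: Z_in = Z1 + (Z3 || Z2) = 0 + j113.8 Ω = 113.8∠90.0° Ω.
Step 5 — Source phasor: V = 22.7∠60.0° V = 11.35 + j19.66 V.
Step 6 — Current: I = V / Z = 0.1728 - j0.09975 A = 0.1995∠-30.0° A.
Step 7 — Complex power: S = V·I* = 0 + j4.529 VA.
Step 8 — Real power: P = Re(S) = 0 W.
Step 9 — Reactive power: Q = Im(S) = 4.529 VAR.
Step 10 — Apparent power: |S| = 4.529 VA.
Step 11 — Power factor: PF = P/|S| = 0 (lagging).

(a) P = 0 W  (b) Q = 4.529 VAR  (c) S = 4.529 VA  (d) PF = 0 (lagging)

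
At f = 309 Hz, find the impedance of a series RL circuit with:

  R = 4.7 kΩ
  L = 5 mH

Step 1 — Angular frequency: ω = 2π·f = 2π·309 = 1942 rad/s.
Step 2 — Component impedances:
  R: Z = R = 4700 Ω
  L: Z = jωL = j·1942·0.005 = 0 + j9.708 Ω
Step 3 — Series combination: Z_total = R + L = 4700 + j9.708 Ω = 4700∠0.1° Ω.

Z = 4700 + j9.708 Ω = 4700∠0.1° Ω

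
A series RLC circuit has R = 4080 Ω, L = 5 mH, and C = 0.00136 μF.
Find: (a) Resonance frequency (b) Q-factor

Step 1 — Resonance condition Im(Z)=0 gives ω₀ = 1/√(LC).
Step 2 — ω₀ = 1/√(0.005·1.36e-09) = 3.835e+05 rad/s.
Step 3 — f₀ = ω₀/(2π) = 6.103e+04 Hz.
Step 4 — Series Q: Q = ω₀L/R = 3.835e+05·0.005/4080 = 0.47.

(a) f₀ = 6.103e+04 Hz  (b) Q = 0.47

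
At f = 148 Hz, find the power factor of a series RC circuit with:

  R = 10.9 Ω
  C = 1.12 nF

Step 1 — Angular frequency: ω = 2π·f = 2π·148 = 929.9 rad/s.
Step 2 — Component impedances:
  R: Z = R = 10.9 Ω
  C: Z = 1/(jωC) = -j/(ω·C) = 0 - j9.602e+05 Ω
Step 3 — Series combination: Z_total = R + C = 10.9 - j9.602e+05 Ω = 9.602e+05∠-90.0° Ω.
Step 4 — Power factor: PF = cos(φ) = Re(Z)/|Z| = 10.9/9.602e+05 = 1.135e-05.
Step 5 — Type: Im(Z) = -9.602e+05 ⇒ leading (phase φ = -90.0°).

PF = 1.135e-05 (leading, φ = -90.0°)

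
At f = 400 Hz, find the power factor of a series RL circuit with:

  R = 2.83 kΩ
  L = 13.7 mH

Step 1 — Angular frequency: ω = 2π·f = 2π·400 = 2513 rad/s.
Step 2 — Component impedances:
  R: Z = R = 2830 Ω
  L: Z = jωL = j·2513·0.0137 = 0 + j34.43 Ω
Step 3 — Series combination: Z_total = R + L = 2830 + j34.43 Ω = 2830∠0.7° Ω.
Step 4 — Power factor: PF = cos(φ) = Re(Z)/|Z| = 2830/2830.2 = 0.9999.
Step 5 — Type: Im(Z) = 34.43 ⇒ lagging (phase φ = 0.7°).

PF = 0.9999 (lagging, φ = 0.7°)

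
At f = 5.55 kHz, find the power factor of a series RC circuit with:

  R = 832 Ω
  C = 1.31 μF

Step 1 — Angular frequency: ω = 2π·f = 2π·5550 = 3.487e+04 rad/s.
Step 2 — Component impedances:
  R: Z = R = 832 Ω
  C: Z = 1/(jωC) = -j/(ω·C) = 0 - j21.89 Ω
Step 3 — Series combination: Z_total = R + C = 832 - j21.89 Ω = 832.3∠-1.5° Ω.
Step 4 — Power factor: PF = cos(φ) = Re(Z)/|Z| = 832/832.29 = 0.9997.
Step 5 — Type: Im(Z) = -21.89 ⇒ leading (phase φ = -1.5°).

PF = 0.9997 (leading, φ = -1.5°)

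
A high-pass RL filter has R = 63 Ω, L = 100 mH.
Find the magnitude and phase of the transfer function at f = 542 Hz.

Step 1 — Angular frequency: ω = 2π·542 = 3405 rad/s.
Step 2 — Transfer function: H(jω) = jωL/(R + jωL).
Step 3 — Numerator jωL = j·340.5; denominator R + jωL = 63 + j340.5.
Step 4 — H = 0.9669 + j0.1789.
Step 5 — Magnitude: |H| = 0.9833 (-0.1 dB); phase: φ = 10.5°.

|H| = 0.9833 (-0.1 dB), φ = 10.5°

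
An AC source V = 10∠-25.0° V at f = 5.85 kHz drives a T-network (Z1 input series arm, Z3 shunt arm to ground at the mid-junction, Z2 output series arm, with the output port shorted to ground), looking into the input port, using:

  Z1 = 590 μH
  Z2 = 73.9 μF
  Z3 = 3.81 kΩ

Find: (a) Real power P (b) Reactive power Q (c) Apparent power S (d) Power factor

Step 1 — Angular frequency: ω = 2π·f = 2π·5850 = 3.676e+04 rad/s.
Step 2 — Component impedances:
  Z1: Z = jωL = j·3.676e+04·0.00059 = 0 + j21.69 Ω
  Z2: Z = 1/(jωC) = -j/(ω·C) = 0 - j0.3681 Ω
  Z3: Z = R = 3810 Ω
Step 3 — With the output port shorted to ground, the output series arm Z2 runs from the junction to ground; the shunt arm Z3 also runs from the junction to ground. They appear in parallel: Z3 || Z2 = 3.557e-05 - j0.3681 Ω.
Step 4 — Series with input arm Z1: Z_in = Z1 + (Z3 || Z2) = 3.557e-05 + j21.32 Ω = 21.32∠90.0° Ω.
Step 5 — Source phasor: V = 10∠-25.0° V = 9.063 - j4.226 V.
Step 6 — Current: I = V / Z = -0.1982 - j0.4251 A = 0.4691∠-115.0° A.
Step 7 — Complex power: S = V·I* = 7.827e-06 + j4.691 VA.
Step 8 — Real power: P = Re(S) = 7.827e-06 W.
Step 9 — Reactive power: Q = Im(S) = 4.691 VAR.
Step 10 — Apparent power: |S| = 4.691 VA.
Step 11 — Power factor: PF = P/|S| = 1.669e-06 (lagging).

(a) P = 7.827e-06 W  (b) Q = 4.691 VAR  (c) S = 4.691 VA  (d) PF = 1.669e-06 (lagging)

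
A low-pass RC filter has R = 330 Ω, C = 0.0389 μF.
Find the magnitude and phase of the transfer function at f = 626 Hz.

Step 1 — Angular frequency: ω = 2π·626 = 3933 rad/s.
Step 2 — Transfer function: H(jω) = 1/(1 + jωRC).
Step 3 — Denominator: 1 + jωRC = 1 + j·3933·330·3.89e-08 = 1 + j0.05049.
Step 4 — H = 0.9975 - j0.05036.
Step 5 — Magnitude: |H| = 0.9987 (-0.0 dB); phase: φ = -2.9°.

|H| = 0.9987 (-0.0 dB), φ = -2.9°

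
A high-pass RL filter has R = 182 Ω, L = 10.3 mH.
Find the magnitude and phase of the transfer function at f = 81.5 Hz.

Step 1 — Angular frequency: ω = 2π·81.5 = 512.1 rad/s.
Step 2 — Transfer function: H(jω) = jωL/(R + jωL).
Step 3 — Numerator jωL = j·5.274; denominator R + jωL = 182 + j5.274.
Step 4 — H = 0.0008392 + j0.02896.
Step 5 — Magnitude: |H| = 0.02897 (-30.8 dB); phase: φ = 88.3°.

|H| = 0.02897 (-30.8 dB), φ = 88.3°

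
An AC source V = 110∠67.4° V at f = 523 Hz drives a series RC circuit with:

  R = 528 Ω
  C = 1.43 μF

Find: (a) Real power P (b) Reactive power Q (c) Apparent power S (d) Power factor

Step 1 — Angular frequency: ω = 2π·f = 2π·523 = 3286 rad/s.
Step 2 — Component impedances:
  R: Z = R = 528 Ω
  C: Z = 1/(jωC) = -j/(ω·C) = 0 - j212.8 Ω
Step 3 — Series combination: Z_total = R + C = 528 - j212.8 Ω = 569.3∠-22.0° Ω.
Step 4 — Source phasor: V = 110∠67.4° V = 42.27 + j101.6 V.
Step 5 — Current: I = V / Z = 0.002187 + j0.1932 A = 0.1932∠89.4° A.
Step 6 — Complex power: S = V·I* = 19.71 - j7.946 VA.
Step 7 — Real power: P = Re(S) = 19.71 W.
Step 8 — Reactive power: Q = Im(S) = -7.946 VAR.
Step 9 — Apparent power: |S| = 21.26 VA.
Step 10 — Power factor: PF = P/|S| = 0.9275 (leading).

(a) P = 19.71 W  (b) Q = -7.946 VAR  (c) S = 21.26 VA  (d) PF = 0.9275 (leading)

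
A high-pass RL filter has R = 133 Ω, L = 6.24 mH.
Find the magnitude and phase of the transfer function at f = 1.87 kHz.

Step 1 — Angular frequency: ω = 2π·1870 = 1.175e+04 rad/s.
Step 2 — Transfer function: H(jω) = jωL/(R + jωL).
Step 3 — Numerator jωL = j·73.32; denominator R + jωL = 133 + j73.32.
Step 4 — H = 0.2331 + j0.4228.
Step 5 — Magnitude: |H| = 0.4828 (-6.3 dB); phase: φ = 61.1°.

|H| = 0.4828 (-6.3 dB), φ = 61.1°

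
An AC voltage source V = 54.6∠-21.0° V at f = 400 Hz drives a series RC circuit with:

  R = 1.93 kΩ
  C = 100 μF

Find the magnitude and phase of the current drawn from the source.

Step 1 — Angular frequency: ω = 2π·f = 2π·400 = 2513 rad/s.
Step 2 — Component impedances:
  R: Z = R = 1930 Ω
  C: Z = 1/(jωC) = -j/(ω·C) = 0 - j3.979 Ω
Step 3 — Series combination: Z_total = R + C = 1930 - j3.979 Ω = 1930∠-0.1° Ω.
Step 4 — Source phasor: V = 54.6∠-21.0° V = 50.97 - j19.57 V.
Step 5 — Ohm's law: I = V / Z_total = (50.97 - j19.57) / (1930 - j3.979) = 0.02643 - j0.01008 A.
Step 6 — Convert to polar: |I| = 0.02829 A, ∠I = -20.9°.

I = 0.02829∠-20.9° A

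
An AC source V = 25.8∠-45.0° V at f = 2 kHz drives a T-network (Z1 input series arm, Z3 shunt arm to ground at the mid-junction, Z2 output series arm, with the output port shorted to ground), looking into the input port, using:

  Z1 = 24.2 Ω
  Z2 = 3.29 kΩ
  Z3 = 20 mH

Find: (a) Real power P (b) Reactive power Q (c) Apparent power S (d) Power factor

Step 1 — Angular frequency: ω = 2π·f = 2π·2000 = 1.257e+04 rad/s.
Step 2 — Component impedances:
  Z1: Z = R = 24.2 Ω
  Z2: Z = R = 3290 Ω
  Z3: Z = jωL = j·1.257e+04·0.02 = 0 + j251.3 Ω
Step 3 — With the output port shorted to ground, the output series arm Z2 runs from the junction to ground; the shunt arm Z3 also runs from the junction to ground. They appear in parallel: Z3 || Z2 = 19.09 + j249.9 Ω.
Step 4 — Series with input arm Z1: Z_in = Z1 + (Z3 || Z2) = 43.29 + j249.9 Ω = 253.6∠80.2° Ω.
Step 5 — Source phasor: V = 25.8∠-45.0° V = 18.24 - j18.24 V.
Step 6 — Current: I = V / Z = -0.0586 - j0.08316 A = 0.1017∠-125.2° A.
Step 7 — Complex power: S = V·I* = 0.4481 + j2.586 VA.
Step 8 — Real power: P = Re(S) = 0.4481 W.
Step 9 — Reactive power: Q = Im(S) = 2.586 VAR.
Step 10 — Apparent power: |S| = 2.625 VA.
Step 11 — Power factor: PF = P/|S| = 0.1707 (lagging).

(a) P = 0.4481 W  (b) Q = 2.586 VAR  (c) S = 2.625 VA  (d) PF = 0.1707 (lagging)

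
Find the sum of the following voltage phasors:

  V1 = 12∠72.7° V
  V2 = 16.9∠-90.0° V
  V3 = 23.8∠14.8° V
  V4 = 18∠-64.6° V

Step 1 — Convert each phasor to rectangular form:
  V1 = 12·(cos(72.7°) + j·sin(72.7°)) = 3.568 + j11.46 V
  V2 = 16.9·(cos(-90.0°) + j·sin(-90.0°)) = 0 - j16.9 V
  V3 = 23.8·(cos(14.8°) + j·sin(14.8°)) = 23.01 + j6.08 V
  V4 = 18·(cos(-64.6°) + j·sin(-64.6°)) = 7.721 - j16.26 V
Step 2 — Sum components: V_total = 34.3 - j15.62 V.
Step 3 — Convert to polar: |V_total| = 37.69 V, ∠V_total = -24.5°.

V_total = 37.69∠-24.5° V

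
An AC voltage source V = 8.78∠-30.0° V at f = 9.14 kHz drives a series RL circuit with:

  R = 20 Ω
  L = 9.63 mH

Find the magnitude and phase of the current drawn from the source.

Step 1 — Angular frequency: ω = 2π·f = 2π·9140 = 5.743e+04 rad/s.
Step 2 — Component impedances:
  R: Z = R = 20 Ω
  L: Z = jωL = j·5.743e+04·0.00963 = 0 + j553 Ω
Step 3 — Series combination: Z_total = R + L = 20 + j553 Ω = 553.4∠87.9° Ω.
Step 4 — Source phasor: V = 8.78∠-30.0° V = 7.604 - j4.39 V.
Step 5 — Ohm's law: I = V / Z_total = (7.604 - j4.39) / (20 + j553) = -0.007431 - j0.01402 A.
Step 6 — Convert to polar: |I| = 0.01587 A, ∠I = -117.9°.

I = 0.01587∠-117.9° A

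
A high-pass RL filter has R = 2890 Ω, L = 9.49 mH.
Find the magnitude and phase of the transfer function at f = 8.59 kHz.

Step 1 — Angular frequency: ω = 2π·8590 = 5.397e+04 rad/s.
Step 2 — Transfer function: H(jω) = jωL/(R + jωL).
Step 3 — Numerator jωL = j·512.2; denominator R + jωL = 2890 + j512.2.
Step 4 — H = 0.03045 + j0.1718.
Step 5 — Magnitude: |H| = 0.1745 (-15.2 dB); phase: φ = 79.9°.

|H| = 0.1745 (-15.2 dB), φ = 79.9°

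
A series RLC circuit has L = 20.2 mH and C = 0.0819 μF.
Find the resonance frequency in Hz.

Step 1 — Resonance condition Im(Z)=0 gives ω₀ = 1/√(LC).
Step 2 — ω₀ = 1/√(0.0202·8.19e-08) = 2.459e+04 rad/s.
Step 3 — f₀ = ω₀/(2π) = 3913 Hz.

f₀ = 3913 Hz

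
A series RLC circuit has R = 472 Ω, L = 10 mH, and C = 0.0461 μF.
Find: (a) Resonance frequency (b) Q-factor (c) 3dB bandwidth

Step 1 — Resonance condition Im(Z)=0 gives ω₀ = 1/√(LC).
Step 2 — ω₀ = 1/√(0.01·4.61e-08) = 4.657e+04 rad/s.
Step 3 — f₀ = ω₀/(2π) = 7413 Hz.
Step 4 — Series Q: Q = ω₀L/R = 4.657e+04·0.01/472 = 0.9868.
Step 5 — 3dB bandwidth: Δω = ω₀/Q = 4.72e+04 rad/s; BW = Δω/(2π) = 7512 Hz.

(a) f₀ = 7413 Hz  (b) Q = 0.9868  (c) BW = 7512 Hz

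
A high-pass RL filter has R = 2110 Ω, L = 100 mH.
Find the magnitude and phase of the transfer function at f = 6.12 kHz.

Step 1 — Angular frequency: ω = 2π·6120 = 3.845e+04 rad/s.
Step 2 — Transfer function: H(jω) = jωL/(R + jωL).
Step 3 — Numerator jωL = j·3845; denominator R + jωL = 2110 + j3845.
Step 4 — H = 0.7686 + j0.4217.
Step 5 — Magnitude: |H| = 0.8767 (-1.1 dB); phase: φ = 28.8°.

|H| = 0.8767 (-1.1 dB), φ = 28.8°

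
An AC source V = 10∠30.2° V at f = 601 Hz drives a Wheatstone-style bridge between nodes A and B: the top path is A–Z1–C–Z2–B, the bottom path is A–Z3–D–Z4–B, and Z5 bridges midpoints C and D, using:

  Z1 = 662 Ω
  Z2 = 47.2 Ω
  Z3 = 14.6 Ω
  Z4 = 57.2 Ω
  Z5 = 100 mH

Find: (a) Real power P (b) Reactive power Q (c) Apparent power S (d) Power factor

Step 1 — Angular frequency: ω = 2π·f = 2π·601 = 3776 rad/s.
Step 2 — Component impedances:
  Z1: Z = R = 662 Ω
  Z2: Z = R = 47.2 Ω
  Z3: Z = R = 14.6 Ω
  Z4: Z = R = 57.2 Ω
  Z5: Z = jωL = j·3776·0.1 = 0 + j377.6 Ω
Step 3 — Bridge requires nodal analysis (the Z5 bridge couples midpoints C and D, so the two paths cannot be reduced to a simple series/parallel combination). Setting node B to ground and injecting 1 A at node A, the 3-node admittance system at A, C, D solves to V_A = Z_AB = 63.84 + j5.675 Ω = 64.09∠5.1° Ω.
Step 4 — Source phasor: V = 10∠30.2° V = 8.643 + j5.03 V.
Step 5 — Current: I = V / Z = 0.1413 + j0.06624 A = 0.156∠25.1° A.
Step 6 — Complex power: S = V·I* = 1.554 + j0.1382 VA.
Step 7 — Real power: P = Re(S) = 1.554 W.
Step 8 — Reactive power: Q = Im(S) = 0.1382 VAR.
Step 9 — Apparent power: |S| = 1.56 VA.
Step 10 — Power factor: PF = P/|S| = 0.9961 (lagging).

(a) P = 1.554 W  (b) Q = 0.1382 VAR  (c) S = 1.56 VA  (d) PF = 0.9961 (lagging)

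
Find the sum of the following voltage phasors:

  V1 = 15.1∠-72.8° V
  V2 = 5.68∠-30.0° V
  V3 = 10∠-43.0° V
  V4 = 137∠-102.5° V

Step 1 — Convert each phasor to rectangular form:
  V1 = 15.1·(cos(-72.8°) + j·sin(-72.8°)) = 4.465 - j14.42 V
  V2 = 5.68·(cos(-30.0°) + j·sin(-30.0°)) = 4.919 - j2.84 V
  V3 = 10·(cos(-43.0°) + j·sin(-43.0°)) = 7.314 - j6.82 V
  V4 = 137·(cos(-102.5°) + j·sin(-102.5°)) = -29.65 - j133.8 V
Step 2 — Sum components: V_total = -12.95 - j157.8 V.
Step 3 — Convert to polar: |V_total| = 158.4 V, ∠V_total = -94.7°.

V_total = 158.4∠-94.7° V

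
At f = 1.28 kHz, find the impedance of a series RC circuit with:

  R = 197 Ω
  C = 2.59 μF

Step 1 — Angular frequency: ω = 2π·f = 2π·1280 = 8042 rad/s.
Step 2 — Component impedances:
  R: Z = R = 197 Ω
  C: Z = 1/(jωC) = -j/(ω·C) = 0 - j48.01 Ω
Step 3 — Series combination: Z_total = R + C = 197 - j48.01 Ω = 202.8∠-13.7° Ω.

Z = 197 - j48.01 Ω = 202.8∠-13.7° Ω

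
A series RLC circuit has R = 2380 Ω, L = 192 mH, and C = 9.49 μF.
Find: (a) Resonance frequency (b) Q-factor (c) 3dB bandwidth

Step 1 — Resonance condition Im(Z)=0 gives ω₀ = 1/√(LC).
Step 2 — ω₀ = 1/√(0.192·9.49e-06) = 740.8 rad/s.
Step 3 — f₀ = ω₀/(2π) = 117.9 Hz.
Step 4 — Series Q: Q = ω₀L/R = 740.8·0.192/2380 = 0.05976.
Step 5 — 3dB bandwidth: Δω = ω₀/Q = 1.24e+04 rad/s; BW = Δω/(2π) = 1973 Hz.

(a) f₀ = 117.9 Hz  (b) Q = 0.05976  (c) BW = 1973 Hz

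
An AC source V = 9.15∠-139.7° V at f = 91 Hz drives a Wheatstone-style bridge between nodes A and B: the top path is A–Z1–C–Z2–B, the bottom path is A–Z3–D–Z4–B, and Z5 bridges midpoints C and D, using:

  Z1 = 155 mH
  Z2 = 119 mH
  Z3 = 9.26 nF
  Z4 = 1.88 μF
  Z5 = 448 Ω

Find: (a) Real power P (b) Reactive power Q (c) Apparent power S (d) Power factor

Step 1 — Angular frequency: ω = 2π·f = 2π·91 = 571.8 rad/s.
Step 2 — Component impedances:
  Z1: Z = jωL = j·571.8·0.155 = 0 + j88.62 Ω
  Z2: Z = jωL = j·571.8·0.119 = 0 + j68.04 Ω
  Z3: Z = 1/(jωC) = -j/(ω·C) = 0 - j1.889e+05 Ω
  Z4: Z = 1/(jωC) = -j/(ω·C) = 0 - j930.3 Ω
  Z5: Z = R = 448 Ω
Step 3 — Bridge requires nodal analysis (the Z5 bridge couples midpoints C and D, so the two paths cannot be reduced to a simple series/parallel combination). Setting node B to ground and injecting 1 A at node A, the 3-node admittance system at A, C, D solves to V_A = Z_AB = 2.166 + j160.9 Ω = 161∠89.2° Ω.
Step 4 — Source phasor: V = 9.15∠-139.7° V = -6.978 - j5.918 V.
Step 5 — Current: I = V / Z = -0.03735 + j0.04286 A = 0.05685∠131.1° A.
Step 6 — Complex power: S = V·I* = 0.007001 + j0.5201 VA.
Step 7 — Real power: P = Re(S) = 0.007001 W.
Step 8 — Reactive power: Q = Im(S) = 0.5201 VAR.
Step 9 — Apparent power: |S| = 0.5201 VA.
Step 10 — Power factor: PF = P/|S| = 0.01346 (lagging).

(a) P = 0.007001 W  (b) Q = 0.5201 VAR  (c) S = 0.5201 VA  (d) PF = 0.01346 (lagging)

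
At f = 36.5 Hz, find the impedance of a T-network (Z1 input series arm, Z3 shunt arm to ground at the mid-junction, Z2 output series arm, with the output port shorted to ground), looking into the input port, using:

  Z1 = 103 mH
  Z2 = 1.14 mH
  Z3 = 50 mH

Step 1 — Angular frequency: ω = 2π·f = 2π·36.5 = 229.3 rad/s.
Step 2 — Component impedances:
  Z1: Z = jωL = j·229.3·0.103 = 0 + j23.62 Ω
  Z2: Z = jωL = j·229.3·0.00114 = 0 + j0.2614 Ω
  Z3: Z = jωL = j·229.3·0.05 = 0 + j11.47 Ω
Step 3 — With the output port shorted to ground, the output series arm Z2 runs from the junction to ground; the shunt arm Z3 also runs from the junction to ground. They appear in parallel: Z3 || Z2 = 0 + j0.2556 Ω.
Step 4 — Series with input arm Z1: Z_in = Z1 + (Z3 || Z2) = 0 + j23.88 Ω = 23.88∠90.0° Ω.

Z = 0 + j23.88 Ω = 23.88∠90.0° Ω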